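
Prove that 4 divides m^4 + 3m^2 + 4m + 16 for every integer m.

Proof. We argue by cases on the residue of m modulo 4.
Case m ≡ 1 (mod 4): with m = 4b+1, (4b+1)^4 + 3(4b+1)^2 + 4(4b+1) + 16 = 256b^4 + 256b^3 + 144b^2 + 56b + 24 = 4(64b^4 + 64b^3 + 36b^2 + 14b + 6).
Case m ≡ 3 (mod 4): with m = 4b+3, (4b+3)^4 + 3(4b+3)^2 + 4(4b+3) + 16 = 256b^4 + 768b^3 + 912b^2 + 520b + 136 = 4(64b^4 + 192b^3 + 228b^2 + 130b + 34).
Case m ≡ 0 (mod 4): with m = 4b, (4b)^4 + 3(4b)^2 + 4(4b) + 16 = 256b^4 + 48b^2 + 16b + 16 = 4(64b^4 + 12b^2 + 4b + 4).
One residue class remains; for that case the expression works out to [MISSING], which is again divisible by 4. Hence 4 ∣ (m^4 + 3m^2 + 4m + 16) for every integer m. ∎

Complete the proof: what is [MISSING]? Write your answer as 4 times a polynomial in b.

4(64b^4 + 128b^3 + 108b^2 + 48b + 13)

Only m ≡ 2 (mod 4) is unaccounted for. Put m = 4b+2:
(4b+2)^4 + 3(4b+2)^2 + 4(4b+2) + 16 expands to 256b^4 + 512b^3 + 432b^2 + 192b + 52,
and factoring out 4 leaves 4(64b^4 + 128b^3 + 108b^2 + 48b + 13).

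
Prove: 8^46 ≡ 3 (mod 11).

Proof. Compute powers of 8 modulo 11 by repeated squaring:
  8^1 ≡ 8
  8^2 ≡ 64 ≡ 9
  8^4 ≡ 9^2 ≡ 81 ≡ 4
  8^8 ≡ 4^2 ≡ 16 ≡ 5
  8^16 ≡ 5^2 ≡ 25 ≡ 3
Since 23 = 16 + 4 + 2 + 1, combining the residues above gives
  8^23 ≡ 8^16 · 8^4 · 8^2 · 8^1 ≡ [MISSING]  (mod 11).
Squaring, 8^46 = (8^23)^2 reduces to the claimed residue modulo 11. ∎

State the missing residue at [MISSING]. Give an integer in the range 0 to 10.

6

8^16 · 8^4 · 8^2 · 8^1 ≡ 3 · 4 · 9 · 8 = 864.
864 mod 11 = 6, so 8^23 ≡ 6 (mod 11).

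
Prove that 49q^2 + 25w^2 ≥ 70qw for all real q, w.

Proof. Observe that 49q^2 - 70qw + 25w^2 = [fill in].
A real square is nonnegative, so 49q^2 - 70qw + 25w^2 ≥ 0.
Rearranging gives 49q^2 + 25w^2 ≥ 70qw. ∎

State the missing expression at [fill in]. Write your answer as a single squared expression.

(7q - 5w)^2

49q^2 - 70qw + 25w^2 is a perfect-square trinomial: the outer terms are (7q)^2 and (5w)^2, and the cross term is -2·7q·5w.
So 49q^2 - 70qw + 25w^2 = (7q - 5w)^2 ≥ 0.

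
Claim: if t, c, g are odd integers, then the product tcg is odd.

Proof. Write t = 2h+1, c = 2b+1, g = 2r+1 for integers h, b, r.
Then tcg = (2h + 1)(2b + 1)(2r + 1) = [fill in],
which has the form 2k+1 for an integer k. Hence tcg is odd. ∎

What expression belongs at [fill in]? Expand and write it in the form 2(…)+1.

(2h + 1)(2b + 1)(2r + 1) = 8bhr + 4bh + 4br + 2b + 4hr + 2h + 2r + 1
= 2(4bhr + 2bh + 2br + b + 2hr + h + r) + 1.
Since 4bhr + 2bh + 2br + b + 2hr + h + r is an integer, the product is of the form 2k+1 for an integer k.

2(4bhr + 2bh + 2br + b + 2hr + h + r) + 1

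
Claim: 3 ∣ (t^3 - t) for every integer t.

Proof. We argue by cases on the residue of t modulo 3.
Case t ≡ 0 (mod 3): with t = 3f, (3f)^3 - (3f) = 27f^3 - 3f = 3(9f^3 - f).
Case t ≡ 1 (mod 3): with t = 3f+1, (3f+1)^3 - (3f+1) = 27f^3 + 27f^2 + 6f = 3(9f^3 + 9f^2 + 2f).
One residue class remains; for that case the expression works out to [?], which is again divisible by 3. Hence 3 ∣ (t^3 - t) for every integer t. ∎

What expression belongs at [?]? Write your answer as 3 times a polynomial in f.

3(9f^3 + 18f^2 + 11f + 2)

Only t ≡ 2 (mod 3) is unaccounted for. Put t = 3f+2:
(3f+2)^3 - (3f+2) expands to 27f^3 + 54f^2 + 33f + 6,
and factoring out 3 leaves 3(9f^3 + 18f^2 + 11f + 2).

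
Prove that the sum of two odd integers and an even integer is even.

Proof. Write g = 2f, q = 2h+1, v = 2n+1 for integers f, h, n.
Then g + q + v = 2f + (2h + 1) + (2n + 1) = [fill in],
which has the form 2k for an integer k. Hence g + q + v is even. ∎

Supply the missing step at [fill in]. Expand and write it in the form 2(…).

2f + (2h + 1) + (2n + 1) = 2f + 2h + 2n + 2
= 2(f + h + n + 1).
Since f + h + n + 1 is an integer, the sum is of the form 2k for an integer k.

2(f + h + n + 1)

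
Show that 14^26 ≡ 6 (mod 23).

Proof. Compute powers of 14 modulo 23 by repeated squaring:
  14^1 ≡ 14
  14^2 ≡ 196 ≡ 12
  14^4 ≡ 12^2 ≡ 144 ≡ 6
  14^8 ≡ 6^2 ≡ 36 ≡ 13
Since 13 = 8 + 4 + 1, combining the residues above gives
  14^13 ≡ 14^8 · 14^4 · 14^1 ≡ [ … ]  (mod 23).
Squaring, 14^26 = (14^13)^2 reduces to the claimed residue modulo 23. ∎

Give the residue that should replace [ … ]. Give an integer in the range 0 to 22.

11

Multiply the listed residues: 13 · 6 · 14 = 78 → 1092.
Reducing modulo 23: 1092 = 47·23 + 11, so 14^13 ≡ 11.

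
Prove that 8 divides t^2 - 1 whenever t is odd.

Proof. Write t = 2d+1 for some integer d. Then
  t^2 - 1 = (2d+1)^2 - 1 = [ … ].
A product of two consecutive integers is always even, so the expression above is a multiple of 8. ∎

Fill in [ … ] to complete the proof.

(2d+1)^2 - 1 = 4d^2 + 4d + 1 - 1 = 4d^2 + 4d = 4d(d+1).
Since d and d+1 are consecutive, d(d+1) is even, and 4·(even) is a multiple of 8.

4d(d + 1)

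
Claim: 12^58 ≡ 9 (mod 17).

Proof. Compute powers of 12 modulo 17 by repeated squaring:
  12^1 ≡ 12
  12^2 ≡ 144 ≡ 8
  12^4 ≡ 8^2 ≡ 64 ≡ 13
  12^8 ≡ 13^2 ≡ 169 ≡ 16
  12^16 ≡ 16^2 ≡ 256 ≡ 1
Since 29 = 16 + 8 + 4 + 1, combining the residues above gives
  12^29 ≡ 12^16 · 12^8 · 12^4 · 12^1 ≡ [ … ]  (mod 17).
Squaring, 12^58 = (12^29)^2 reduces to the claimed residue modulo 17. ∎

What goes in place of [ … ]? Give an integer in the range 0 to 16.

Multiply the listed residues: 1 · 16 · 13 · 12 = 16 → 208 → 2496.
Reducing modulo 17: 2496 = 146·17 + 14, so 12^29 ≡ 14.

14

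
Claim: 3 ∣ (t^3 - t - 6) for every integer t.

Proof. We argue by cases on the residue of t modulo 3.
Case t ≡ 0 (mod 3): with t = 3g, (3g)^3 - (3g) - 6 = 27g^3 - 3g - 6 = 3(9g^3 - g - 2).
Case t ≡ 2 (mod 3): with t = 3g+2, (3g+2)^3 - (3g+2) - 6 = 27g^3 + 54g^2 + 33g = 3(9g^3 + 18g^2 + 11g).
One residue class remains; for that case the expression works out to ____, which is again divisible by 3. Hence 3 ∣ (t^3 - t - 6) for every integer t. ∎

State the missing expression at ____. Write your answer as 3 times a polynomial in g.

3(9g^3 + 9g^2 + 2g - 2)

Only t ≡ 1 (mod 3) is unaccounted for. Put t = 3g+1:
(3g+1)^3 - (3g+1) - 6 expands to 27g^3 + 27g^2 + 6g - 6,
and factoring out 3 leaves 3(9g^3 + 9g^2 + 2g - 2).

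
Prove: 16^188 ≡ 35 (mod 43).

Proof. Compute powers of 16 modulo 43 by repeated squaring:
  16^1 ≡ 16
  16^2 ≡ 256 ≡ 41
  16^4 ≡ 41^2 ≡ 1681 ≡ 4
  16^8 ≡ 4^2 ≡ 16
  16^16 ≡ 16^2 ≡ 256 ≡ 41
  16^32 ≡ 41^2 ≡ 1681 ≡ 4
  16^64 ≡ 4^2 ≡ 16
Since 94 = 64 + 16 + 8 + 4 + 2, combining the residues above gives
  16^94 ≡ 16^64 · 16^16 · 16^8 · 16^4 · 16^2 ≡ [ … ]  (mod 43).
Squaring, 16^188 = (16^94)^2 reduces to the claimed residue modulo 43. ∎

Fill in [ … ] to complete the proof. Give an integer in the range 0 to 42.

16^64 · 16^16 · 16^8 · 16^4 · 16^2 ≡ 16 · 41 · 16 · 4 · 41 = 1721344.
1721344 mod 43 = 11, so 16^94 ≡ 11 (mod 43).

11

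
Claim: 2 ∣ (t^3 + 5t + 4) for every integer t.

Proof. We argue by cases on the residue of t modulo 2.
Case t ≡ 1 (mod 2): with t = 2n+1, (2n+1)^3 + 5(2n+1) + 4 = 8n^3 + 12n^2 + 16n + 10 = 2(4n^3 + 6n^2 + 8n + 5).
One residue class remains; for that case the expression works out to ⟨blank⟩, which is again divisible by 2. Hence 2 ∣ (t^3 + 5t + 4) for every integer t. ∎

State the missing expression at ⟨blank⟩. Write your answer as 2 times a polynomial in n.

2(4n^3 + 5n + 2)

The residues treated are {1}, so the missing case is t ≡ 0 (mod 2); write t = 2n.
Then (2n)^3 + 5(2n) + 4 = 8n^3 + 10n + 4 = 2(4n^3 + 5n + 2).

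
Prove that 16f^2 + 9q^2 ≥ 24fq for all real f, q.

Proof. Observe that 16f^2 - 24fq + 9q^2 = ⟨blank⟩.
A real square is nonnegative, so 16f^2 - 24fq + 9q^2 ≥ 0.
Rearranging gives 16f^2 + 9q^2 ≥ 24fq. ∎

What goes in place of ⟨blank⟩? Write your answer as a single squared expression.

(4f - 3q)^2

The leading and trailing coefficients are 4^2 and 3^2, and 24 = 2·4·3, so the trinomial is (4f - 3q)^2.
Hence 16f^2 - 24fq + 9q^2 ≥ 0.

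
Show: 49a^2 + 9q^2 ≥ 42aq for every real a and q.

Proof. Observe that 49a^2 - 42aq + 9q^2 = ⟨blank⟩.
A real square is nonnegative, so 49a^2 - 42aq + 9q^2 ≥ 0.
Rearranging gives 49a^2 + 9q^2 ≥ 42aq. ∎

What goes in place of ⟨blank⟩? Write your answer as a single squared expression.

(7a - 3q)^2

49a^2 - 42aq + 9q^2 is a perfect-square trinomial: the outer terms are (7a)^2 and (3q)^2, and the cross term is -2·7a·3q.
So 49a^2 - 42aq + 9q^2 = (7a - 3q)^2 ≥ 0.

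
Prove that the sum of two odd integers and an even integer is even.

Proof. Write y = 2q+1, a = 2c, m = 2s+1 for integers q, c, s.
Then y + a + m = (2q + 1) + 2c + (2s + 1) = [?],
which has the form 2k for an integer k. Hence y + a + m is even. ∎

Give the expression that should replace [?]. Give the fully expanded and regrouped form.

2(c + q + s + 1)

(2q + 1) + 2c + (2s + 1) = 2c + 2q + 2s + 2
= 2(c + q + s + 1).
Since c + q + s + 1 is an integer, the sum is of the form 2k for an integer k.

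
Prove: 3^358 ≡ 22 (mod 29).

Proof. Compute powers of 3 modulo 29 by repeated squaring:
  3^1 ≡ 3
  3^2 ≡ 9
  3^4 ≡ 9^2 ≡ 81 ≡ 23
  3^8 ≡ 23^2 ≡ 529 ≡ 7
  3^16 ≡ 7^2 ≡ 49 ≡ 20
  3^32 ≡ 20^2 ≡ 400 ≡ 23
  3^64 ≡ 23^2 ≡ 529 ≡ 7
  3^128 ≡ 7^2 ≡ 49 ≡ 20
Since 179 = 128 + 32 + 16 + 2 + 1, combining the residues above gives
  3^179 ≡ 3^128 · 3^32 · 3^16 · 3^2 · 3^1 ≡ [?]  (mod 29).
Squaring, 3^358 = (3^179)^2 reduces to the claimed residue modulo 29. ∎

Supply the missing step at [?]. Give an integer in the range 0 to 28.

Multiply the listed residues: 20 · 23 · 20 · 9 · 3 = 460 → 9200 → 82800 → 248400.
Reducing modulo 29: 248400 = 8565·29 + 15, so 3^179 ≡ 15.

15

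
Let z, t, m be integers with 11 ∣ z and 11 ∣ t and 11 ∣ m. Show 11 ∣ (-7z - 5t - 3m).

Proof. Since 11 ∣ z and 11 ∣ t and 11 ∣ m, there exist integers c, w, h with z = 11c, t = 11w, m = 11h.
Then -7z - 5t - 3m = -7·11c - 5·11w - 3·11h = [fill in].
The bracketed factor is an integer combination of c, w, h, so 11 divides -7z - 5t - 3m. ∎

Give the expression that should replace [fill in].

11(-7c - 3h - 5w)

Each term has a factor of 11: -7·11c - 5·11w - 3·11h = 11·(-7c - 3h - 5w).
Since -7c - 3h - 5w is an integer, 11 ∣ (-7z - 5t - 3m).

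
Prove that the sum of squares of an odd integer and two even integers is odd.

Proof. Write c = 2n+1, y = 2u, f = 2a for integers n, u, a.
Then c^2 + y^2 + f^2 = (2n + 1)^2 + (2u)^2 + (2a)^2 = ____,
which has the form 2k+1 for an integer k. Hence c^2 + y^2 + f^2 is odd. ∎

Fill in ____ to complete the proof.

(2n + 1)^2 + (2u)^2 + (2a)^2 = 4a^2 + 4n^2 + 4n + 4u^2 + 1
= 2(2a^2 + 2n^2 + 2n + 2u^2) + 1.
Since 2a^2 + 2n^2 + 2n + 2u^2 is an integer, the sum of squares is of the form 2k+1 for an integer k.

2(2a^2 + 2n^2 + 2n + 2u^2) + 1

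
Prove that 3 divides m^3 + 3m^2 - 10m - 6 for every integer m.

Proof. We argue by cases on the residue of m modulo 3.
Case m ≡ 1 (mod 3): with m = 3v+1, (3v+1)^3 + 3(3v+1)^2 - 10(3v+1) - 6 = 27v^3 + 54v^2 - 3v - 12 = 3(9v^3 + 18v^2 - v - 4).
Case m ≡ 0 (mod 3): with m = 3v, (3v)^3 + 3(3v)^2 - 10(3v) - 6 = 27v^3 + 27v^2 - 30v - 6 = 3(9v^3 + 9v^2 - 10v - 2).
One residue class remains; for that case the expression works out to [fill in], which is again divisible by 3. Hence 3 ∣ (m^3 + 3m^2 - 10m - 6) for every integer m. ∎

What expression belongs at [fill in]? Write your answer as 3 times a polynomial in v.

The residues treated are {1, 0}, so the missing case is m ≡ 2 (mod 3); write m = 3v+2.
Then (3v+2)^3 + 3(3v+2)^2 - 10(3v+2) - 6 = 27v^3 + 81v^2 + 42v - 6 = 3(9v^3 + 27v^2 + 14v - 2).

3(9v^3 + 27v^2 + 14v - 2)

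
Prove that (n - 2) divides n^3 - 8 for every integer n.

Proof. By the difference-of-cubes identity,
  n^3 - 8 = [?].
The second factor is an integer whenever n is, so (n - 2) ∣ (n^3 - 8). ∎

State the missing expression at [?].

Polynomial division of n^3 - 8 by n - 2 leaves remainder 0 and quotient n^2 + 2n + 4.
Hence n^3 - 8 = (n - 2)(n^2 + 2n + 4).

(n - 2)(n^2 + 2n + 4)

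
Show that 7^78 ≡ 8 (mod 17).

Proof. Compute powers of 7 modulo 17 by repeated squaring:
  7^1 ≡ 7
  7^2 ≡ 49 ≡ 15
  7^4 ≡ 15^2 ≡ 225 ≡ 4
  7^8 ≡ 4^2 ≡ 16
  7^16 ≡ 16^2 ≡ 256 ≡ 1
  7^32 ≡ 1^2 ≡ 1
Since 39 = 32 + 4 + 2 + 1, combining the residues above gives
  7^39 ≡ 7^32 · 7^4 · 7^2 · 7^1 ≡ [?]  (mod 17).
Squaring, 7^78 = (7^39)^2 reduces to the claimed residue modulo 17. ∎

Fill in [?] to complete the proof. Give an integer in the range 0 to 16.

12

7^32 · 7^4 · 7^2 · 7^1 ≡ 1 · 4 · 15 · 7 = 420.
420 mod 17 = 12, so 7^39 ≡ 12 (mod 17).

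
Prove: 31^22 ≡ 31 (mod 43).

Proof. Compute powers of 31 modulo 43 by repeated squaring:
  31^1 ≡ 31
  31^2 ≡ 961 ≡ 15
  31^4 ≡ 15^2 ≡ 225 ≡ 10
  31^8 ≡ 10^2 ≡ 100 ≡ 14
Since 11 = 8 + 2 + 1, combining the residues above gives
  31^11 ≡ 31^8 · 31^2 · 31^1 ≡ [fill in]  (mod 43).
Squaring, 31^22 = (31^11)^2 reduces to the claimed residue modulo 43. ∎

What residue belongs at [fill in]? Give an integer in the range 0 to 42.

Multiply the listed residues: 14 · 15 · 31 = 210 → 6510.
Reducing modulo 43: 6510 = 151·43 + 17, so 31^11 ≡ 17.

17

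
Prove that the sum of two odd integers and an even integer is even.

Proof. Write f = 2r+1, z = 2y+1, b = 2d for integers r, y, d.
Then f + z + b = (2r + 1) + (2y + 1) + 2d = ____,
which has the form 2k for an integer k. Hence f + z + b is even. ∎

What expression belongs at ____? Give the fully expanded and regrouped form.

Expanding: (2r + 1) + (2y + 1) + 2d = 2d + 2r + 2y + 2.
Every term is even; pulling out the factor of 2 gives 2(d + r + y + 1).

2(d + r + y + 1)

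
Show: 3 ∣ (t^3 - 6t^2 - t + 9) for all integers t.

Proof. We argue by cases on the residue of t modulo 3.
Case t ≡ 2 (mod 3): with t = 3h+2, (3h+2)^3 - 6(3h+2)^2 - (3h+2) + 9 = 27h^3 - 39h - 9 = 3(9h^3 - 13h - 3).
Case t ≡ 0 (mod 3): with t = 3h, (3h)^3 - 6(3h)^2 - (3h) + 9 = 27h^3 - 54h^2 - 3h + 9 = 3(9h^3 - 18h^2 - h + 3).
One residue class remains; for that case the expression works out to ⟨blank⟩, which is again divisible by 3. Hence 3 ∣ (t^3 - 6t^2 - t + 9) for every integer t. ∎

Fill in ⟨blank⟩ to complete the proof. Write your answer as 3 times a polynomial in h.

Only t ≡ 1 (mod 3) is unaccounted for. Put t = 3h+1:
(3h+1)^3 - 6(3h+1)^2 - (3h+1) + 9 expands to 27h^3 - 27h^2 - 30h + 3,
and factoring out 3 leaves 3(9h^3 - 9h^2 - 10h + 1).

3(9h^3 - 9h^2 - 10h + 1)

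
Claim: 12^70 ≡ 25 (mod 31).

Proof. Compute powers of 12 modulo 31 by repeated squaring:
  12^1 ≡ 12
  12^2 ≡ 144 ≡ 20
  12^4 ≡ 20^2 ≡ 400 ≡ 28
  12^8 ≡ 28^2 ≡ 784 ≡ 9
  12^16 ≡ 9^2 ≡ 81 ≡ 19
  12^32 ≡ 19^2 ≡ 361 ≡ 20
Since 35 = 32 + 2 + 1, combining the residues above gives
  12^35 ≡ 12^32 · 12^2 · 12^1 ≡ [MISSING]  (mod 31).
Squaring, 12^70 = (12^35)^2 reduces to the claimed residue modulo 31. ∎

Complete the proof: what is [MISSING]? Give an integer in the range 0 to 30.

26

12^32 · 12^2 · 12^1 ≡ 20 · 20 · 12 = 4800.
4800 mod 31 = 26, so 12^35 ≡ 26 (mod 31).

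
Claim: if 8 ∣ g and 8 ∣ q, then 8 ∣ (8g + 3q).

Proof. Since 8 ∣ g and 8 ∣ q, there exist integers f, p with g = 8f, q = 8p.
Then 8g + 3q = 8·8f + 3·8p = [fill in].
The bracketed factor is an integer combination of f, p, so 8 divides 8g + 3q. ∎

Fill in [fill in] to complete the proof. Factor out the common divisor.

8(8f + 3p)

Each term has a factor of 8: 8·8f + 3·8p = 8·(8f + 3p).
Since 8f + 3p is an integer, 8 ∣ (8g + 3q).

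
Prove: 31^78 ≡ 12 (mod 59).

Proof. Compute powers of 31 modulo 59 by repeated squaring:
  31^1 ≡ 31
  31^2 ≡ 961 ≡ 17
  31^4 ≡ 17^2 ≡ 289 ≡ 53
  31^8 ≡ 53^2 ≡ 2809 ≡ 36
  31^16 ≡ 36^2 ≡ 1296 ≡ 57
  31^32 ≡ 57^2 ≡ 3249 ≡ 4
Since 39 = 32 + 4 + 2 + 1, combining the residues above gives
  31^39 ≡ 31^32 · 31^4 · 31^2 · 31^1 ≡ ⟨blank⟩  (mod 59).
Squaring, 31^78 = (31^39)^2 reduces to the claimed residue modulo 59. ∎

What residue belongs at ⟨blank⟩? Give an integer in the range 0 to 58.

37

Multiply the listed residues: 4 · 53 · 17 · 31 = 212 → 3604 → 111724.
Reducing modulo 59: 111724 = 1893·59 + 37, so 31^39 ≡ 37.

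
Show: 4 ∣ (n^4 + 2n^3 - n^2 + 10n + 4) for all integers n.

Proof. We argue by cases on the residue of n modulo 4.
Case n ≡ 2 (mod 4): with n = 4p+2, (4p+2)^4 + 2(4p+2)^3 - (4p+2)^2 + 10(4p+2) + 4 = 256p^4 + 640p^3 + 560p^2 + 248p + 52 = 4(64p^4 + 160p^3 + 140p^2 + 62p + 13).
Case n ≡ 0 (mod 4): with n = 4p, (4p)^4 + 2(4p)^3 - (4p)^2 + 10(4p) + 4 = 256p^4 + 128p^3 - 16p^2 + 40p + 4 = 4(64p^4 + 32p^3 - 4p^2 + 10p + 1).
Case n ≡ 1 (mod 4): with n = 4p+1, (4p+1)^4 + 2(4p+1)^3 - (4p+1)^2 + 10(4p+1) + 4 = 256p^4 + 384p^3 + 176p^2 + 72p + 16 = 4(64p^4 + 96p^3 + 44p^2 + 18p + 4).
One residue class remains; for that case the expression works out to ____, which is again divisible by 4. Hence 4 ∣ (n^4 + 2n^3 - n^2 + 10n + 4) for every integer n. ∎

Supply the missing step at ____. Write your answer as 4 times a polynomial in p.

4(64p^4 + 224p^3 + 284p^2 + 166p + 40)

The residues treated are {2, 0, 1}, so the missing case is n ≡ 3 (mod 4); write n = 4p+3.
Then (4p+3)^4 + 2(4p+3)^3 - (4p+3)^2 + 10(4p+3) + 4 = 256p^4 + 896p^3 + 1136p^2 + 664p + 160 = 4(64p^4 + 224p^3 + 284p^2 + 166p + 40).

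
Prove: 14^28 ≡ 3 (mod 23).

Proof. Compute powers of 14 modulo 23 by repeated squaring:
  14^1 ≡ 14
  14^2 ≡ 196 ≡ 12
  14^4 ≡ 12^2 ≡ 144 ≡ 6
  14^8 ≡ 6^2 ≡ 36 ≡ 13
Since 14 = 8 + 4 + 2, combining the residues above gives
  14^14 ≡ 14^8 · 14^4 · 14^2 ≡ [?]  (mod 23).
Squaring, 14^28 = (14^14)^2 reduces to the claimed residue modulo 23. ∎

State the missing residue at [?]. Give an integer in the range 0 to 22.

Multiply the listed residues: 13 · 6 · 12 = 78 → 936.
Reducing modulo 23: 936 = 40·23 + 16, so 14^14 ≡ 16.

16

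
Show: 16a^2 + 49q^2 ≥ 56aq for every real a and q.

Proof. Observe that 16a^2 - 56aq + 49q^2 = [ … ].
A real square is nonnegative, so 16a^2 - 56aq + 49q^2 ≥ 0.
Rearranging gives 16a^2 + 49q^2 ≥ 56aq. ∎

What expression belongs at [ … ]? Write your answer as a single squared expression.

(4a - 7q)^2

The leading and trailing coefficients are 4^2 and 7^2, and 56 = 2·4·7, so the trinomial is (4a - 7q)^2.
Hence 16a^2 - 56aq + 49q^2 ≥ 0.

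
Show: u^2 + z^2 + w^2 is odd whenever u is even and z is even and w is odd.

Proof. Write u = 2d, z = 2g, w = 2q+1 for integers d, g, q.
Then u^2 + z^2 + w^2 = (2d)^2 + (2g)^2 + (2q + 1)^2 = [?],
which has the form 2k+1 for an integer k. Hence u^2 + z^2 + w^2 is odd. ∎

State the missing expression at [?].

(2d)^2 + (2g)^2 + (2q + 1)^2 = 4d^2 + 4g^2 + 4q^2 + 4q + 1
= 2(2d^2 + 2g^2 + 2q^2 + 2q) + 1.
Since 2d^2 + 2g^2 + 2q^2 + 2q is an integer, the sum of squares is of the form 2k+1 for an integer k.

2(2d^2 + 2g^2 + 2q^2 + 2q) + 1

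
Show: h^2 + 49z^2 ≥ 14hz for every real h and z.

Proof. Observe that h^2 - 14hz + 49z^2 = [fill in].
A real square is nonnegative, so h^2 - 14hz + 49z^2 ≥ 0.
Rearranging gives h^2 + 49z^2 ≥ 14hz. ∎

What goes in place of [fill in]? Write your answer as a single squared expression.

The leading and trailing coefficients are 1^2 and 7^2, and 14 = 2·1·7, so the trinomial is (h - 7z)^2.
Hence h^2 - 14hz + 49z^2 ≥ 0.

(h - 7z)^2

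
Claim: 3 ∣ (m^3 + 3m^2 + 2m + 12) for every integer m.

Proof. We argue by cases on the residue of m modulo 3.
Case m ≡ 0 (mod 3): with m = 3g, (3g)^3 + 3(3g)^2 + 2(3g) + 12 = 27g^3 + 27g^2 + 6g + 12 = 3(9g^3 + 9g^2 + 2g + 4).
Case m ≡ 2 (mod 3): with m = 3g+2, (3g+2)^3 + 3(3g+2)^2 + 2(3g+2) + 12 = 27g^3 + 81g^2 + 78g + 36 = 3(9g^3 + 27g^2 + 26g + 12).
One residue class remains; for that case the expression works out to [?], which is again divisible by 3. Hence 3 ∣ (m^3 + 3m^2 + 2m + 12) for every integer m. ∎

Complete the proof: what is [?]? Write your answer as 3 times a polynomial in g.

3(9g^3 + 18g^2 + 11g + 6)

The residues treated are {0, 2}, so the missing case is m ≡ 1 (mod 3); write m = 3g+1.
Then (3g+1)^3 + 3(3g+1)^2 + 2(3g+1) + 12 = 27g^3 + 54g^2 + 33g + 18 = 3(9g^3 + 18g^2 + 11g + 6).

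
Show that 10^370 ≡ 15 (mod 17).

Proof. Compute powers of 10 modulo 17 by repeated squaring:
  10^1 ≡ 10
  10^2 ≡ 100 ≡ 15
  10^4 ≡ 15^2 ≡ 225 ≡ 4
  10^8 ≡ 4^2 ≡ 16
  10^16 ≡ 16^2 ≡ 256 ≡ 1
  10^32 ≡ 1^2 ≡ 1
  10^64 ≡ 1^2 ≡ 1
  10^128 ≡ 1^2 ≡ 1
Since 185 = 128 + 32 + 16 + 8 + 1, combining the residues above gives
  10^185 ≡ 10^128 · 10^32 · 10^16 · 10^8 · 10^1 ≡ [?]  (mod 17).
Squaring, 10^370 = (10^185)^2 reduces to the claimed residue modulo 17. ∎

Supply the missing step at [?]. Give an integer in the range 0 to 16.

10^128 · 10^32 · 10^16 · 10^8 · 10^1 ≡ 1 · 1 · 1 · 16 · 10 = 160.
160 mod 17 = 7, so 10^185 ≡ 7 (mod 17).

7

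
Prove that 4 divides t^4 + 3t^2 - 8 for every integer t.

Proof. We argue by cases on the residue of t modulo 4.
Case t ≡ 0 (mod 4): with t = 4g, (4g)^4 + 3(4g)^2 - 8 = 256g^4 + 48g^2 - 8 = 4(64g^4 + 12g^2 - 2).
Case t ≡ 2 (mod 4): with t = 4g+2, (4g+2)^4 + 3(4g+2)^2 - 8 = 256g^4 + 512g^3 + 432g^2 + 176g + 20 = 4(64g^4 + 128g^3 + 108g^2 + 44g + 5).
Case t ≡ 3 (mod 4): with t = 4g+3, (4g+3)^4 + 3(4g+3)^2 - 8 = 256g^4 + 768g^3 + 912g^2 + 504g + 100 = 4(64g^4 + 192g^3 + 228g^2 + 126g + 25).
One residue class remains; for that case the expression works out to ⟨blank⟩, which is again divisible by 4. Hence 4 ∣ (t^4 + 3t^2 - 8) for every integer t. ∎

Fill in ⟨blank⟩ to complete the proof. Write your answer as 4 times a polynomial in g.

Only t ≡ 1 (mod 4) is unaccounted for. Put t = 4g+1:
(4g+1)^4 + 3(4g+1)^2 - 8 expands to 256g^4 + 256g^3 + 144g^2 + 40g - 4,
and factoring out 4 leaves 4(64g^4 + 64g^3 + 36g^2 + 10g - 1).

4(64g^4 + 64g^3 + 36g^2 + 10g - 1)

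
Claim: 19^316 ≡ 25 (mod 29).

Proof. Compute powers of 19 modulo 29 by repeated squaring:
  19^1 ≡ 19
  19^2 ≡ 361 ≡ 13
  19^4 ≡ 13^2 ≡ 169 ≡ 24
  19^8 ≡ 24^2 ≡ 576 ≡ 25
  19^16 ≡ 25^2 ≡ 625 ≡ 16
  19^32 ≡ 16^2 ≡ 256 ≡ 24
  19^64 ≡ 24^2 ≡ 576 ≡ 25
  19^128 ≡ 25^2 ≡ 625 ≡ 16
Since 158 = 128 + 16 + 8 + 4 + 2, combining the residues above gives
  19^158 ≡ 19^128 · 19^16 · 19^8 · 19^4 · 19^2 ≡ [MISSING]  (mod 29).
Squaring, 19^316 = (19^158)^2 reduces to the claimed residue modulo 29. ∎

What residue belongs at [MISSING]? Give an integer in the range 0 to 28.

5

Multiply the listed residues: 16 · 16 · 25 · 24 · 13 = 256 → 6400 → 153600 → 1996800.
Reducing modulo 29: 1996800 = 68855·29 + 5, so 19^158 ≡ 5.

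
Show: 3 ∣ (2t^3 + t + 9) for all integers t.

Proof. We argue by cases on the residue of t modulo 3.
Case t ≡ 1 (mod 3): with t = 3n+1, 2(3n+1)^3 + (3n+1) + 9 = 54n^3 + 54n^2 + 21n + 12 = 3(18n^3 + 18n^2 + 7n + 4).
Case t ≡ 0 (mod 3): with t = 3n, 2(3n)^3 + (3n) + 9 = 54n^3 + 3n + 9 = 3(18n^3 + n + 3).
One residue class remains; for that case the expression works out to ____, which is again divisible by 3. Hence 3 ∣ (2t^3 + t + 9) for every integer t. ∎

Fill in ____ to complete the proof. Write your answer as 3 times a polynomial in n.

Only t ≡ 2 (mod 3) is unaccounted for. Put t = 3n+2:
2(3n+2)^3 + (3n+2) + 9 expands to 54n^3 + 108n^2 + 75n + 27,
and factoring out 3 leaves 3(18n^3 + 36n^2 + 25n + 9).

3(18n^3 + 36n^2 + 25n + 9)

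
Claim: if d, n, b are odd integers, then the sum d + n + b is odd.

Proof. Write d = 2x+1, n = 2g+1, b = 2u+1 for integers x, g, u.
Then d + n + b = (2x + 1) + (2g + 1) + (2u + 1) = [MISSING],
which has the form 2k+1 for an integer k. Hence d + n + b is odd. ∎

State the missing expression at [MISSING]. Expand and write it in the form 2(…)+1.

Expanding: (2x + 1) + (2g + 1) + (2u + 1) = 2g + 2u + 2x + 3.
Every term except the constant is even, so this is 2(g + u + x + 1) + 1,
and g + u + x + 1 ∈ ℤ gives the required form.

2(g + u + x + 1) + 1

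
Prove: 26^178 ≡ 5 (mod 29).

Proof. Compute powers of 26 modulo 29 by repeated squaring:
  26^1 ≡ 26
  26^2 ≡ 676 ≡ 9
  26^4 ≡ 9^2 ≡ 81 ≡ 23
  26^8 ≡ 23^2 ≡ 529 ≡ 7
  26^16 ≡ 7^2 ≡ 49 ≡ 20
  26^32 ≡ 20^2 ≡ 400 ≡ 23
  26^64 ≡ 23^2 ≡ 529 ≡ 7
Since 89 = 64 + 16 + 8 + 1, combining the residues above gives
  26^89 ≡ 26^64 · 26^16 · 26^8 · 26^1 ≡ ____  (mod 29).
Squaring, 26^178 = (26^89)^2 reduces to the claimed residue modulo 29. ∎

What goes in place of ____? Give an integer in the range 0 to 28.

18

Multiply the listed residues: 7 · 20 · 7 · 26 = 140 → 980 → 25480.
Reducing modulo 29: 25480 = 878·29 + 18, so 26^89 ≡ 18.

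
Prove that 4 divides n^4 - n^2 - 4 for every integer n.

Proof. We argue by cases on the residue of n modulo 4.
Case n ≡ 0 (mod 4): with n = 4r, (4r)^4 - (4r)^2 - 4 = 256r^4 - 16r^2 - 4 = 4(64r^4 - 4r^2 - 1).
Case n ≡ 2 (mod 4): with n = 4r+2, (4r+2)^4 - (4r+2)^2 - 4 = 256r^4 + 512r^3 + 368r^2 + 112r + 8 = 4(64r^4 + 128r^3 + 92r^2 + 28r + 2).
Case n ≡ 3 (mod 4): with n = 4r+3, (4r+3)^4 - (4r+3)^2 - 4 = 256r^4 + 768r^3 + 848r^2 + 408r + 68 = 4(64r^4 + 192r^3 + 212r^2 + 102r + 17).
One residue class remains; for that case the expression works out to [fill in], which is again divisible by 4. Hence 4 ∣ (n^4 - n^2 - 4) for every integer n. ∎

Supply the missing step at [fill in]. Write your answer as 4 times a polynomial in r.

The residues treated are {0, 2, 3}, so the missing case is n ≡ 1 (mod 4); write n = 4r+1.
Then (4r+1)^4 - (4r+1)^2 - 4 = 256r^4 + 256r^3 + 80r^2 + 8r - 4 = 4(64r^4 + 64r^3 + 20r^2 + 2r - 1).

4(64r^4 + 64r^3 + 20r^2 + 2r - 1)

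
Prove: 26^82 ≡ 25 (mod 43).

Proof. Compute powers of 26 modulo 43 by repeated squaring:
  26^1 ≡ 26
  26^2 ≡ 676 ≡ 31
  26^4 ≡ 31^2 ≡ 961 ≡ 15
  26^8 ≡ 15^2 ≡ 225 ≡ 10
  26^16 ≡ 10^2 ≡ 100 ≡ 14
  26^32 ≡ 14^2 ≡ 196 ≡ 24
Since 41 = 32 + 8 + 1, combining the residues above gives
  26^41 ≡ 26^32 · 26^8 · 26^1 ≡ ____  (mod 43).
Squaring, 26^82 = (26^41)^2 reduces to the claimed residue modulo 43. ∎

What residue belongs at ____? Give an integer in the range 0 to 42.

Multiply the listed residues: 24 · 10 · 26 = 240 → 6240.
Reducing modulo 43: 6240 = 145·43 + 5, so 26^41 ≡ 5.

5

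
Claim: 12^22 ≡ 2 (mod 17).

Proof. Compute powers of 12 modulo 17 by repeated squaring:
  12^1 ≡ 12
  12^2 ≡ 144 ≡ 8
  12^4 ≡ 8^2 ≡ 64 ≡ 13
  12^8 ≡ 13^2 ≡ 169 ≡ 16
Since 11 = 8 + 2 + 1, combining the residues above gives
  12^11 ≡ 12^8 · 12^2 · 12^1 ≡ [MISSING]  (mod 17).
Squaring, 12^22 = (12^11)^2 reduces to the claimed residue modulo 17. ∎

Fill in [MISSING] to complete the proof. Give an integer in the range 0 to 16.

12^8 · 12^2 · 12^1 ≡ 16 · 8 · 12 = 1536.
1536 mod 17 = 6, so 12^11 ≡ 6 (mod 17).

6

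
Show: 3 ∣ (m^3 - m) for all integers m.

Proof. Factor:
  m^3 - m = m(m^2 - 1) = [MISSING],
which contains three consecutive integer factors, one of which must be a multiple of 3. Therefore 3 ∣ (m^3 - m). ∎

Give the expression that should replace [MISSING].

m(m^2 - 1) = m(m - 1)(m + 1) = (m - 1)m(m + 1).
These three factors are consecutive integers, so their product is divisible by 3.

(m - 1)m(m + 1)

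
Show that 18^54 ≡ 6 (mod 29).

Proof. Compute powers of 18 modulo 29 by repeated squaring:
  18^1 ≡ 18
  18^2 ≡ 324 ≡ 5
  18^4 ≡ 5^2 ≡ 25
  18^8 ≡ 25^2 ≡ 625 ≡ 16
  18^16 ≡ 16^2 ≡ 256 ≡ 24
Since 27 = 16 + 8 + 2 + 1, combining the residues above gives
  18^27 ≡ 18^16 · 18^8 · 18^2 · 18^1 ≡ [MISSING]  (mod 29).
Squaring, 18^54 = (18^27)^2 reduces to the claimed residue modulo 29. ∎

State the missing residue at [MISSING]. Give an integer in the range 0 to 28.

21

Multiply the listed residues: 24 · 16 · 5 · 18 = 384 → 1920 → 34560.
Reducing modulo 29: 34560 = 1191·29 + 21, so 18^27 ≡ 21.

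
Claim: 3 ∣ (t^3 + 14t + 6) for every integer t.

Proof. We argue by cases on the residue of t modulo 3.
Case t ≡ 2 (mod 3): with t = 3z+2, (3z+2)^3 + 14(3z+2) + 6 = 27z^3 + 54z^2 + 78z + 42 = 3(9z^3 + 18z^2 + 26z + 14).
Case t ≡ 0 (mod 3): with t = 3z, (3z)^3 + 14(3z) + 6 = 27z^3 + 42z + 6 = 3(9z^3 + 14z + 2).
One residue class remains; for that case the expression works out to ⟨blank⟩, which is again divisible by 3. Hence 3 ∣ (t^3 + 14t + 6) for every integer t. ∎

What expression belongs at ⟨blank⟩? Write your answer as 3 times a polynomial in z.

3(9z^3 + 9z^2 + 17z + 7)

The residues treated are {2, 0}, so the missing case is t ≡ 1 (mod 3); write t = 3z+1.
Then (3z+1)^3 + 14(3z+1) + 6 = 27z^3 + 27z^2 + 51z + 21 = 3(9z^3 + 9z^2 + 17z + 7).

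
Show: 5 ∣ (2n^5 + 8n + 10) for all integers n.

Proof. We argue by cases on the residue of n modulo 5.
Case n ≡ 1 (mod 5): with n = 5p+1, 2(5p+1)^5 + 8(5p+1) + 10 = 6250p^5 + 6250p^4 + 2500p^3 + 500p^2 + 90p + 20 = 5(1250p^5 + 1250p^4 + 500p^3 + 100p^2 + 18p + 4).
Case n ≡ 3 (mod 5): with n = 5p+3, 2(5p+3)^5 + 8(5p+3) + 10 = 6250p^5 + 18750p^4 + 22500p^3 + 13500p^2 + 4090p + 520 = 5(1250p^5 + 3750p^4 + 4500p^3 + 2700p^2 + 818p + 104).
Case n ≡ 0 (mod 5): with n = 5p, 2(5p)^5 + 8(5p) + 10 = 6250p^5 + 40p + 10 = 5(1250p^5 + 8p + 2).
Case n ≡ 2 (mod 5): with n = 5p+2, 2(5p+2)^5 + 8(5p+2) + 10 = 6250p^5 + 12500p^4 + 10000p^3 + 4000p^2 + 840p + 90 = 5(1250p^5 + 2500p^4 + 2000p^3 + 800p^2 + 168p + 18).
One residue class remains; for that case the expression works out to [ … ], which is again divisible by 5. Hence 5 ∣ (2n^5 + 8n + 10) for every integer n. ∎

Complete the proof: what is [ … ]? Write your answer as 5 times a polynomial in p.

The residues treated are {1, 3, 0, 2}, so the missing case is n ≡ 4 (mod 5); write n = 5p+4.
Then 2(5p+4)^5 + 8(5p+4) + 10 = 6250p^5 + 25000p^4 + 40000p^3 + 32000p^2 + 12840p + 2090 = 5(1250p^5 + 5000p^4 + 8000p^3 + 6400p^2 + 2568p + 418).

5(1250p^5 + 5000p^4 + 8000p^3 + 6400p^2 + 2568p + 418)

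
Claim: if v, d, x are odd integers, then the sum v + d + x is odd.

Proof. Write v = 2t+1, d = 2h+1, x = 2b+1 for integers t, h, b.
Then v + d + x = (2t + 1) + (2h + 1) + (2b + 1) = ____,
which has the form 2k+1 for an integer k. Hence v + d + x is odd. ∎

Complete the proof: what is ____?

2(b + h + t + 1) + 1

(2t + 1) + (2h + 1) + (2b + 1) = 2b + 2h + 2t + 3
= 2(b + h + t + 1) + 1.
Since b + h + t + 1 is an integer, the sum is of the form 2k+1 for an integer k.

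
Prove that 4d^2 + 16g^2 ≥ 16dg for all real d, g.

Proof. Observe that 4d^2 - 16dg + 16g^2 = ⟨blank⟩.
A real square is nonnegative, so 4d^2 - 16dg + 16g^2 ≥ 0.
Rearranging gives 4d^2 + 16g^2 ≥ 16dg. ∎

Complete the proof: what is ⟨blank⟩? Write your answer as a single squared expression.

(2d - 4g)^2

The leading and trailing coefficients are 2^2 and 4^2, and 16 = 2·2·4, so the trinomial is (2d - 4g)^2.
Hence 4d^2 - 16dg + 16g^2 ≥ 0.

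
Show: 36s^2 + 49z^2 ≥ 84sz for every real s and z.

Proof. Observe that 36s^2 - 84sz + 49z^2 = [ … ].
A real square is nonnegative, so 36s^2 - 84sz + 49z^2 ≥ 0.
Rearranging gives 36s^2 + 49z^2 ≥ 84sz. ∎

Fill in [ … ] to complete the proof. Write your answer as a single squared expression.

36s^2 - 84sz + 49z^2 is a perfect-square trinomial: the outer terms are (6s)^2 and (7z)^2, and the cross term is -2·6s·7z.
So 36s^2 - 84sz + 49z^2 = (6s - 7z)^2 ≥ 0.

(6s - 7z)^2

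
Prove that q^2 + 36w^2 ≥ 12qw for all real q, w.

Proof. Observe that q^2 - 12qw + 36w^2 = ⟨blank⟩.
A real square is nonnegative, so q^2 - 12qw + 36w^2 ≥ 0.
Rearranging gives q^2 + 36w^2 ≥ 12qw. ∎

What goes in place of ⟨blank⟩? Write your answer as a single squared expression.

q^2 - 12qw + 36w^2 is a perfect-square trinomial: the outer terms are (q)^2 and (6w)^2, and the cross term is -2·q·6w.
So q^2 - 12qw + 36w^2 = (q - 6w)^2 ≥ 0.

(q - 6w)^2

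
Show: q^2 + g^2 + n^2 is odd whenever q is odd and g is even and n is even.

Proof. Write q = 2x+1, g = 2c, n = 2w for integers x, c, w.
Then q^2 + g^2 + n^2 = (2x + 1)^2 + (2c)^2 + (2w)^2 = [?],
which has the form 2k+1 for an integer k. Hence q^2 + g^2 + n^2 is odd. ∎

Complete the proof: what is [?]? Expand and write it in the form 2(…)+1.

2(2c^2 + 2w^2 + 2x^2 + 2x) + 1

(2x + 1)^2 + (2c)^2 + (2w)^2 = 4c^2 + 4w^2 + 4x^2 + 4x + 1
= 2(2c^2 + 2w^2 + 2x^2 + 2x) + 1.
Since 2c^2 + 2w^2 + 2x^2 + 2x is an integer, the sum of squares is of the form 2k+1 for an integer k.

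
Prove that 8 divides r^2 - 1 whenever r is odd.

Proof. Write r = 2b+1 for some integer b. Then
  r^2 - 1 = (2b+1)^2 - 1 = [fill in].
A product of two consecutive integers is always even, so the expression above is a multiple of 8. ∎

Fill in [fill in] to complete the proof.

(2b+1)^2 - 1 = 4b^2 + 4b + 1 - 1 = 4b^2 + 4b = 4b(b+1).
Since b and b+1 are consecutive, b(b+1) is even, and 4·(even) is a multiple of 8.

4b(b + 1)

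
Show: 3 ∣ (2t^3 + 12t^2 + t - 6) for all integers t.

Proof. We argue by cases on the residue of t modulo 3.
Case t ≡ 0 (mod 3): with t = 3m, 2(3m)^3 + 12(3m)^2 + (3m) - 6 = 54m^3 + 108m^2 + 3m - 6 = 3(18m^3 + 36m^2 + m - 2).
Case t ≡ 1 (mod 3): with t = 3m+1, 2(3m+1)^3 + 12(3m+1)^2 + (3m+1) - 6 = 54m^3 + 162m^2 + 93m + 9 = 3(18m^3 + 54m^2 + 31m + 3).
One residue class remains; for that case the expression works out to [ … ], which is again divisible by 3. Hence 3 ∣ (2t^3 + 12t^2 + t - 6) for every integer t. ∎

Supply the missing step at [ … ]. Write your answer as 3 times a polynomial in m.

The residues treated are {0, 1}, so the missing case is t ≡ 2 (mod 3); write t = 3m+2.
Then 2(3m+2)^3 + 12(3m+2)^2 + (3m+2) - 6 = 54m^3 + 216m^2 + 219m + 60 = 3(18m^3 + 72m^2 + 73m + 20).

3(18m^3 + 72m^2 + 73m + 20)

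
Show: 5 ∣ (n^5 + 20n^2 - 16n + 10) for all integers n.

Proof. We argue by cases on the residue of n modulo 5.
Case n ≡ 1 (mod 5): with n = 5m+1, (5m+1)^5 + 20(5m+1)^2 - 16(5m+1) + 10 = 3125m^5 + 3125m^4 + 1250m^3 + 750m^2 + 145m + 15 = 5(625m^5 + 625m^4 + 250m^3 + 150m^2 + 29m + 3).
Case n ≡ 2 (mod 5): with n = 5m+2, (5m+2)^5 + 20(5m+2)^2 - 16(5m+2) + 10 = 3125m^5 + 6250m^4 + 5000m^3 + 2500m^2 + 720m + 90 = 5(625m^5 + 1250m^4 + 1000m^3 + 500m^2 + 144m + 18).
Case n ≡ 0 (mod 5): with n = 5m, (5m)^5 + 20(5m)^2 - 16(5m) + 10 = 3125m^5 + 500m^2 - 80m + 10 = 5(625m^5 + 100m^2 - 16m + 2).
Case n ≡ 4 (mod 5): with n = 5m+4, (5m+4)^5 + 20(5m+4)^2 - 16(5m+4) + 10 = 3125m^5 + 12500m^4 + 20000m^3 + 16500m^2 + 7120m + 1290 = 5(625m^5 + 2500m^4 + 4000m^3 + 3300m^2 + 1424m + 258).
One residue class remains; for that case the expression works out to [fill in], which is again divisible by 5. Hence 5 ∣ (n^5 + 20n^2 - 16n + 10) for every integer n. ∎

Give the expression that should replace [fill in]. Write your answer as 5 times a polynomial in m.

Only n ≡ 3 (mod 5) is unaccounted for. Put n = 5m+3:
(5m+3)^5 + 20(5m+3)^2 - 16(5m+3) + 10 expands to 3125m^5 + 9375m^4 + 11250m^3 + 7250m^2 + 2545m + 385,
and factoring out 5 leaves 5(625m^5 + 1875m^4 + 2250m^3 + 1450m^2 + 509m + 77).

5(625m^5 + 1875m^4 + 2250m^3 + 1450m^2 + 509m + 77)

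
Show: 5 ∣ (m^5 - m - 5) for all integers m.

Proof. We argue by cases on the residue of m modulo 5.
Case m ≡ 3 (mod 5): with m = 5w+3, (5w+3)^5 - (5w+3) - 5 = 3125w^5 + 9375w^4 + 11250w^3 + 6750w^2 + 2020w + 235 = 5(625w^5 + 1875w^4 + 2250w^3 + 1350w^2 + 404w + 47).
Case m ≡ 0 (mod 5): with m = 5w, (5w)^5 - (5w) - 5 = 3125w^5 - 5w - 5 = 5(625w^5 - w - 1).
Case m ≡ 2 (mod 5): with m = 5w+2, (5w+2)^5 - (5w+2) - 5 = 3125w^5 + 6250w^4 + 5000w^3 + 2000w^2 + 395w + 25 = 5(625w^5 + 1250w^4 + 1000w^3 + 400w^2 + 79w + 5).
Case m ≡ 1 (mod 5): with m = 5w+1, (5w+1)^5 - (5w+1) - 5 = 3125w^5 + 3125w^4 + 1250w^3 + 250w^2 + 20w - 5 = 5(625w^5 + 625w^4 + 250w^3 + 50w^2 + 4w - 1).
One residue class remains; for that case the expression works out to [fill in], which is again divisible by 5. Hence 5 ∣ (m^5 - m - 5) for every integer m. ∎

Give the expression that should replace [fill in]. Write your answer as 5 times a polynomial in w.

Only m ≡ 4 (mod 5) is unaccounted for. Put m = 5w+4:
(5w+4)^5 - (5w+4) - 5 expands to 3125w^5 + 12500w^4 + 20000w^3 + 16000w^2 + 6395w + 1015,
and factoring out 5 leaves 5(625w^5 + 2500w^4 + 4000w^3 + 3200w^2 + 1279w + 203).

5(625w^5 + 2500w^4 + 4000w^3 + 3200w^2 + 1279w + 203)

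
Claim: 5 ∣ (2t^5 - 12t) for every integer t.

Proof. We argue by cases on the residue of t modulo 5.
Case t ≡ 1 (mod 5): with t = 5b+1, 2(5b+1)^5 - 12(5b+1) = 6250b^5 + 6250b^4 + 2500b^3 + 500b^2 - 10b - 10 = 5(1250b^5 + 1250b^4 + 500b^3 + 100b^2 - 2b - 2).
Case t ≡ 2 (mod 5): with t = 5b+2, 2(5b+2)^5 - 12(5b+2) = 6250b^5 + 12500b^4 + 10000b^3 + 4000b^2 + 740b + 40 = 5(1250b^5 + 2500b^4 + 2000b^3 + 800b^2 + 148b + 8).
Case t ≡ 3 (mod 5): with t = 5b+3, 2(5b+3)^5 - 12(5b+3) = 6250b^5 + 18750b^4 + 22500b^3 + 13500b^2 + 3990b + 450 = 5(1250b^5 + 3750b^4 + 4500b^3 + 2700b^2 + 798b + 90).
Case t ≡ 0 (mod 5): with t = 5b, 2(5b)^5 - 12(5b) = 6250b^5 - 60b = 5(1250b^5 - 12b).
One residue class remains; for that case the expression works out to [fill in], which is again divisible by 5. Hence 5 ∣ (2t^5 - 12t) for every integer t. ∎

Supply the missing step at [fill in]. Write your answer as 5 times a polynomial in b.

5(1250b^5 + 5000b^4 + 8000b^3 + 6400b^2 + 2548b + 400)

Only t ≡ 4 (mod 5) is unaccounted for. Put t = 5b+4:
2(5b+4)^5 - 12(5b+4) expands to 6250b^5 + 25000b^4 + 40000b^3 + 32000b^2 + 12740b + 2000,
and factoring out 5 leaves 5(1250b^5 + 5000b^4 + 8000b^3 + 6400b^2 + 2548b + 400).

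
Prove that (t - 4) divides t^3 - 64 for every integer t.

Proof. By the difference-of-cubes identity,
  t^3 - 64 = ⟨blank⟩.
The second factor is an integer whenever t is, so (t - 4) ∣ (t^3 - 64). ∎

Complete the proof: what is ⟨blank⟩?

Polynomial division of t^3 - 64 by t - 4 leaves remainder 0 and quotient t^2 + 4t + 16.
Hence t^3 - 64 = (t - 4)(t^2 + 4t + 16).

(t - 4)(t^2 + 4t + 16)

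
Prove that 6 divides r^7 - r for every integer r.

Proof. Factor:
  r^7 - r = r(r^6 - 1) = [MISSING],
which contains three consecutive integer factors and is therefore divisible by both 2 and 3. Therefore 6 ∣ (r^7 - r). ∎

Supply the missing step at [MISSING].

(r - 1)r(r + 1)(r^4 + r^2 + 1)

r^6 - 1 = (r^2 - 1)(r^4 + r^2 + 1), and r^2 - 1 = (r-1)(r+1).
So r(r^6 - 1) = (r - 1)r(r + 1)(r^4 + r^2 + 1).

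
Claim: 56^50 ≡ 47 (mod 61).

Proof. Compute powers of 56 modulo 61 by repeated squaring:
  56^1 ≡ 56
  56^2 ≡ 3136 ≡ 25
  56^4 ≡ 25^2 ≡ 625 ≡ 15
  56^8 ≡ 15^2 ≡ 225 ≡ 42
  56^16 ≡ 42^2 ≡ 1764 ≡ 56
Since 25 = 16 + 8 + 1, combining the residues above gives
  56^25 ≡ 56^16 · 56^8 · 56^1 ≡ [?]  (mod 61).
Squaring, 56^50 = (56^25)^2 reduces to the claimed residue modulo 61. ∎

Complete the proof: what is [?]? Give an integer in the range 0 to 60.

56^16 · 56^8 · 56^1 ≡ 56 · 42 · 56 = 131712.
131712 mod 61 = 13, so 56^25 ≡ 13 (mod 61).

13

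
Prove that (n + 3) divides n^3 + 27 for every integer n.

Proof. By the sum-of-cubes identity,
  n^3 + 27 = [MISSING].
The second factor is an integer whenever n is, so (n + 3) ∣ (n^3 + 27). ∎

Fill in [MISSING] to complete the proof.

a^3 + b^3 = (a + b)(a^2 - ab + b^2). With a = n, b = 3:
n^3 + 27 = (n + 3)(n^2 - 3n + 9).

(n + 3)(n^2 - 3n + 9)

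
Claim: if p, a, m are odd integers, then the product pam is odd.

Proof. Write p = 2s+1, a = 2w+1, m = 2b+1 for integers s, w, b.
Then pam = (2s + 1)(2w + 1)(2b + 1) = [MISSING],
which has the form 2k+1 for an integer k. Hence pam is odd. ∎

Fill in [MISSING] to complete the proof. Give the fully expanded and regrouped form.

2(4bsw + 2bs + 2bw + b + 2sw + s + w) + 1

Expanding: (2s + 1)(2w + 1)(2b + 1) = 8bsw + 4bs + 4bw + 2b + 4sw + 2s + 2w + 1.
Every term except the constant is even, so this is 2(4bsw + 2bs + 2bw + b + 2sw + s + w) + 1,
and 4bsw + 2bs + 2bw + b + 2sw + s + w ∈ ℤ gives the required form.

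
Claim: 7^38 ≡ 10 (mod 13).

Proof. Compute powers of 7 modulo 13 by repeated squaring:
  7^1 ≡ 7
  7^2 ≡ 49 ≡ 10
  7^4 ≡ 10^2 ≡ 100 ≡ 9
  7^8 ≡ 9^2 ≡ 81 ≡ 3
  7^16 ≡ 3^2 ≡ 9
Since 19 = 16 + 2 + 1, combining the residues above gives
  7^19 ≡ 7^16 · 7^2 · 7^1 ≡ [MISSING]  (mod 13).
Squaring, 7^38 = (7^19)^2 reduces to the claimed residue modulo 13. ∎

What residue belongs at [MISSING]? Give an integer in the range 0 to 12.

6

7^16 · 7^2 · 7^1 ≡ 9 · 10 · 7 = 630.
630 mod 13 = 6, so 7^19 ≡ 6 (mod 13).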